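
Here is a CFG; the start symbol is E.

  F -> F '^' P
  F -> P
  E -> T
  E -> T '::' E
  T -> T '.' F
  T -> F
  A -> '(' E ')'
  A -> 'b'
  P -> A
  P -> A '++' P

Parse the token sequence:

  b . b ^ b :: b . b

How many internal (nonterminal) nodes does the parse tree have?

[E [T [T [F [P [A b]]]] . [F [F [P [A b]]] ^ [P [A b]]]] :: [E [T [T [F [P [A b]]]] . [F [P [A b]]]]]]

21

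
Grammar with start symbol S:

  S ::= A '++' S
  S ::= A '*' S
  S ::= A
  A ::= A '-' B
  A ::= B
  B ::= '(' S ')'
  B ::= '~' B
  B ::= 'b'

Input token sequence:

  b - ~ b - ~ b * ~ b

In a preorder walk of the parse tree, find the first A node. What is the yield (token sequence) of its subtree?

b - ~ b - ~ b

[S [A [A [A [B b]] - [B ~ [B b]]] - [B ~ [B b]]] * [S [A [B ~ [B b]]]]]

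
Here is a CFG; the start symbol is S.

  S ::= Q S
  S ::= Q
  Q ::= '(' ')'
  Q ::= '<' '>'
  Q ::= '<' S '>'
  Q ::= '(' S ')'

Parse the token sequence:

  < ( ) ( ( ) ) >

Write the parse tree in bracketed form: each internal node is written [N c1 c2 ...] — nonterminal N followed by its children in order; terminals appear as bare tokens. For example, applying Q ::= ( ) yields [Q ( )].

[S [Q < [S [Q ( )] [S [Q ( [S [Q ( )]] )]]] >]]

S
Q
< S >
< Q S >
< ( ) S >
< ( ) Q >
< ( ) ( S ) >
< ( ) ( Q ) >
< ( ) ( ( ) ) >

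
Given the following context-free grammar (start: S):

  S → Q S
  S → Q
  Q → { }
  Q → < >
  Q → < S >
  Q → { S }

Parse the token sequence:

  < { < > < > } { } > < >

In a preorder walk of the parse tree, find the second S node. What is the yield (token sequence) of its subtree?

{ < > < > } { }

[S [Q < [S [Q { [S [Q < >] [S [Q < >]]] }] [S [Q { }]]] >] [S [Q < >]]]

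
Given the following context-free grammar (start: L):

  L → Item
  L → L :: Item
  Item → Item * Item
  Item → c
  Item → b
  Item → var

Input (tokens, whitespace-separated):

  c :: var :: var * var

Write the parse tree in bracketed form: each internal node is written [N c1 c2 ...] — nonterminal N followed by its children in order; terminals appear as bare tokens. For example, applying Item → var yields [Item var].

[L [L [L [Item c]] :: [Item var]] :: [Item [Item var] * [Item var]]]

L
L :: Item
L :: Item :: Item
Item :: Item :: Item
c :: Item :: Item
c :: var :: Item
c :: var :: Item * Item
c :: var :: var * Item
c :: var :: var * var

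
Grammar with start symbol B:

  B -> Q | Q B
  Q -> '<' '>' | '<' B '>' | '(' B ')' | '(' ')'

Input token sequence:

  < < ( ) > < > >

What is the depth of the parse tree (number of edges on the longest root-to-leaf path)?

6

[B [Q < [B [Q < [B [Q ( )]] >] [B [Q < >]]] >]]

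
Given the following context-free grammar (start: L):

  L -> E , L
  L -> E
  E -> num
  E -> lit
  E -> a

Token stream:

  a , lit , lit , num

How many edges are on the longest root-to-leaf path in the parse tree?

5

[L [E a] , [L [E lit] , [L [E lit] , [L [E num]]]]]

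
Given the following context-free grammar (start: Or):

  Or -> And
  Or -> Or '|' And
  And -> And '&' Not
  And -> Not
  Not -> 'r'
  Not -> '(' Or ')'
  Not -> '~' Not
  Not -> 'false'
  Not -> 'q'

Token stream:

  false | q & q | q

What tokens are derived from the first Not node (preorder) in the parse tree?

[Or [Or [Or [And [Not false]]] | [And [And [Not q]] & [Not q]]] | [And [Not q]]]

false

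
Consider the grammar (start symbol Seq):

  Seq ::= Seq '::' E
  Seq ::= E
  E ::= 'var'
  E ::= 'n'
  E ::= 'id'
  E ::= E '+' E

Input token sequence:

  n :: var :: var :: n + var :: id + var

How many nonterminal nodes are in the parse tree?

[Seq [Seq [Seq [Seq [Seq [E n]] :: [E var]] :: [E var]] :: [E [E n] + [E var]]] :: [E [E id] + [E var]]]

14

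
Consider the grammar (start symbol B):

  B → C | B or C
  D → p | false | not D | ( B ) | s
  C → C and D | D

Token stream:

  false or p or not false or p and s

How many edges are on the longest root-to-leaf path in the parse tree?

[B [B [B [B [C [D false]]] or [C [D p]]] or [C [D not [D false]]]] or [C [C [D p]] and [D s]]]

6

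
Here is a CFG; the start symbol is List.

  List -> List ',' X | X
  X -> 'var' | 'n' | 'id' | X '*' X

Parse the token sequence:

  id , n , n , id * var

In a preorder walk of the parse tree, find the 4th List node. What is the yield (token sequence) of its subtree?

[List [List [List [List [X id]] , [X n]] , [X n]] , [X [X id] * [X var]]]

id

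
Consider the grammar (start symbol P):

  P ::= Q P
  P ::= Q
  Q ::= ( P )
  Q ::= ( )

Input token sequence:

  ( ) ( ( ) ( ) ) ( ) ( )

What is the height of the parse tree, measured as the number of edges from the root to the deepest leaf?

[P [Q ( )] [P [Q ( [P [Q ( )] [P [Q ( )]]] )] [P [Q ( )] [P [Q ( )]]]]]

6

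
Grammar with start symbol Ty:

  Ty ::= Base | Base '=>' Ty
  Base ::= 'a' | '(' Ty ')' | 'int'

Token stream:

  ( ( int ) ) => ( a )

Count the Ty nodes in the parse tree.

[Ty [Base ( [Ty [Base ( [Ty [Base int]] )]] )] => [Ty [Base ( [Ty [Base a]] )]]]

5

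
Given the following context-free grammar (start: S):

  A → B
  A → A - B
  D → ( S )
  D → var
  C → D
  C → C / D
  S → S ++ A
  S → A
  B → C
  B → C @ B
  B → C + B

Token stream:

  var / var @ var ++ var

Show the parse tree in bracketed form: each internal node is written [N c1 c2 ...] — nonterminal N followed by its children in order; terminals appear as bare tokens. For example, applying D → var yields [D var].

[S [S [A [B [C [C [D var]] / [D var]] @ [B [C [D var]]]]]] ++ [A [B [C [D var]]]]]

S
S ++ A
A ++ A
B ++ A
C @ B ++ A
C / D @ B ++ A
D / D @ B ++ A
var / D @ B ++ A
var / var @ B ++ A
var / var @ C ++ A
var / var @ D ++ A
var / var @ var ++ A
var / var @ var ++ B
var / var @ var ++ C
var / var @ var ++ D
var / var @ var ++ var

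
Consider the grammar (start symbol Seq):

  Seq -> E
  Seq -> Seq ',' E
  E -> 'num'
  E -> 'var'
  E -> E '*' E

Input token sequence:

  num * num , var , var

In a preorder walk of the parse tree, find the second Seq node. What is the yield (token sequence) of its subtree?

num * num , var

[Seq [Seq [Seq [E [E num] * [E num]]] , [E var]] , [E var]]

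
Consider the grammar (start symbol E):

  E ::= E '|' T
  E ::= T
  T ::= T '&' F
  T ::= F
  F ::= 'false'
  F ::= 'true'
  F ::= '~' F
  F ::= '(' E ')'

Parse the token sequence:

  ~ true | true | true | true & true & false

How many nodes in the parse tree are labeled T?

[E [E [E [E [T [F ~ [F true]]]] | [T [F true]]] | [T [F true]]] | [T [T [T [F true]] & [F true]] & [F false]]]

6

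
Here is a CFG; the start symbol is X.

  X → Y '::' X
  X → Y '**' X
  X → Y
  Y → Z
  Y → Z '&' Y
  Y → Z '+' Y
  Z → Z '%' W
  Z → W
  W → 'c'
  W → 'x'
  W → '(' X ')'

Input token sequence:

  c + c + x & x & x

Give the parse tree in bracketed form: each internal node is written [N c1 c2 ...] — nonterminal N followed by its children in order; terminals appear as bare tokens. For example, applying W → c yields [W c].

X
Y
Z + Y
W + Y
c + Y
c + Z + Y
c + W + Y
c + c + Y
c + c + Z & Y
c + c + W & Y
c + c + x & Y
c + c + x & Z & Y
c + c + x & W & Y
c + c + x & x & Y
c + c + x & x & Z
c + c + x & x & W
c + c + x & x & x

[X [Y [Z [W c]] + [Y [Z [W c]] + [Y [Z [W x]] & [Y [Z [W x]] & [Y [Z [W x]]]]]]]]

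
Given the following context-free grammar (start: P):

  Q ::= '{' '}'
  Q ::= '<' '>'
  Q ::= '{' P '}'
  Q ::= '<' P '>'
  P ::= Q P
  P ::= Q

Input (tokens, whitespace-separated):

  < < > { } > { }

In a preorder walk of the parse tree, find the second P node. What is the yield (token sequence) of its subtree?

< > { }

[P [Q < [P [Q < >] [P [Q { }]]] >] [P [Q { }]]]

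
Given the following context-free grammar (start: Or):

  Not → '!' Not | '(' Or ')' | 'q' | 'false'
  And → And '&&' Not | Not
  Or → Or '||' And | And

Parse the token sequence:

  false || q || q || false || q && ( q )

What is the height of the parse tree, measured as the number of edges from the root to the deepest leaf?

7

[Or [Or [Or [Or [Or [And [Not false]]] || [And [Not q]]] || [And [Not q]]] || [And [Not false]]] || [And [And [Not q]] && [Not ( [Or [And [Not q]]] )]]]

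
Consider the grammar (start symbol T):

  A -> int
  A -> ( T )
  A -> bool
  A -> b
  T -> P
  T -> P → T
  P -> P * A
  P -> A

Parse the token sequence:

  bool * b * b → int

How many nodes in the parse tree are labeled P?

4

[T [P [P [P [A bool]] * [A b]] * [A b]] → [T [P [A int]]]]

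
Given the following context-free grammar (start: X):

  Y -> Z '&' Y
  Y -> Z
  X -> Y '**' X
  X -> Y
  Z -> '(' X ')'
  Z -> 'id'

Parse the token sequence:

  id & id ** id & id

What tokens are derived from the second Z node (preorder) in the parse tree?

id

[X [Y [Z id] & [Y [Z id]]] ** [X [Y [Z id] & [Y [Z id]]]]]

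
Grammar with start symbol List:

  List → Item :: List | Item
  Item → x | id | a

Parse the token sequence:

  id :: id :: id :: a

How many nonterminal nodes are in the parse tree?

8

[List [Item id] :: [List [Item id] :: [List [Item id] :: [List [Item a]]]]]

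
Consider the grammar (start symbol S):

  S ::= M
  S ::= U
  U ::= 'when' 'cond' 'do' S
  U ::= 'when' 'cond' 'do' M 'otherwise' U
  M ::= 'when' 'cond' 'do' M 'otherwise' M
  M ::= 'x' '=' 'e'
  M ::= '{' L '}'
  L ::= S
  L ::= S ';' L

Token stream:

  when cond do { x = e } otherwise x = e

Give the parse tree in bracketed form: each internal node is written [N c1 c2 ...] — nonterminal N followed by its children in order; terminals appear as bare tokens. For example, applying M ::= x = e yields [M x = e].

S
M
when cond do M otherwise M
when cond do { L } otherwise M
when cond do { S } otherwise M
when cond do { M } otherwise M
when cond do { x = e } otherwise M
when cond do { x = e } otherwise x = e

[S [M when cond do [M { [L [S [M x = e]]] }] otherwise [M x = e]]]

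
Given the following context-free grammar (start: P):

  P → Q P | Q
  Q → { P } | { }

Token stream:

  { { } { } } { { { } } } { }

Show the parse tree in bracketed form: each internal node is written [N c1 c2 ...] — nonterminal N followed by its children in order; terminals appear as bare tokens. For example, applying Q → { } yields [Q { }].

P
Q P
{ P } P
{ Q P } P
{ { } P } P
{ { } Q } P
{ { } { } } P
{ { } { } } Q P
{ { } { } } { P } P
{ { } { } } { Q } P
{ { } { } } { { P } } P
{ { } { } } { { Q } } P
{ { } { } } { { { } } } P
{ { } { } } { { { } } } Q
{ { } { } } { { { } } } { }

[P [Q { [P [Q { }] [P [Q { }]]] }] [P [Q { [P [Q { [P [Q { }]] }]] }] [P [Q { }]]]]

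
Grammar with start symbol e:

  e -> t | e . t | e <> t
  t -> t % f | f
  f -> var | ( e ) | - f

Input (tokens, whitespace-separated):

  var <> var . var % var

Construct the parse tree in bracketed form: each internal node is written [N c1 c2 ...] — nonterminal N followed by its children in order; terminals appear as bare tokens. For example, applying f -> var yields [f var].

[e [e [e [t [f var]]] <> [t [f var]]] . [t [t [f var]] % [f var]]]

e
e . t
e <> t . t
t <> t . t
f <> t . t
var <> t . t
var <> f . t
var <> var . t
var <> var . t % f
var <> var . f % f
var <> var . var % f
var <> var . var % var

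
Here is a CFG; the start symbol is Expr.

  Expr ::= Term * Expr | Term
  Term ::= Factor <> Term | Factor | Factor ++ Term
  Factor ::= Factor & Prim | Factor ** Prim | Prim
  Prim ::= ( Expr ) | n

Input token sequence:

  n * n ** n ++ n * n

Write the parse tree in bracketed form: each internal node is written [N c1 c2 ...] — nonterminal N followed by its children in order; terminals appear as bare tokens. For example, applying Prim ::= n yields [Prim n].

[Expr [Term [Factor [Prim n]]] * [Expr [Term [Factor [Factor [Prim n]] ** [Prim n]] ++ [Term [Factor [Prim n]]]] * [Expr [Term [Factor [Prim n]]]]]]

Expr
Term * Expr
Factor * Expr
Prim * Expr
n * Expr
n * Term * Expr
n * Factor ++ Term * Expr
n * Factor ** Prim ++ Term * Expr
n * Prim ** Prim ++ Term * Expr
n * n ** Prim ++ Term * Expr
n * n ** n ++ Term * Expr
n * n ** n ++ Factor * Expr
n * n ** n ++ Prim * Expr
n * n ** n ++ n * Expr
n * n ** n ++ n * Term
n * n ** n ++ n * Factor
n * n ** n ++ n * Prim
n * n ** n ++ n * n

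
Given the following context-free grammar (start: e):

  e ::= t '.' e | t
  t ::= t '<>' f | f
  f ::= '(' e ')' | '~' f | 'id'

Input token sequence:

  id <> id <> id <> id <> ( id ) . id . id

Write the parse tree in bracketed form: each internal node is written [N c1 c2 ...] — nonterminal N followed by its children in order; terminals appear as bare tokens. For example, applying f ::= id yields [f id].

[e [t [t [t [t [t [f id]] <> [f id]] <> [f id]] <> [f id]] <> [f ( [e [t [f id]]] )]] . [e [t [f id]] . [e [t [f id]]]]]

e
t . e
t <> f . e
t <> f <> f . e
t <> f <> f <> f . e
t <> f <> f <> f <> f . e
f <> f <> f <> f <> f . e
id <> f <> f <> f <> f . e
id <> id <> f <> f <> f . e
id <> id <> id <> f <> f . e
id <> id <> id <> id <> f . e
id <> id <> id <> id <> ( e ) . e
id <> id <> id <> id <> ( t ) . e
id <> id <> id <> id <> ( f ) . e
id <> id <> id <> id <> ( id ) . e
id <> id <> id <> id <> ( id ) . t . e
id <> id <> id <> id <> ( id ) . f . e
id <> id <> id <> id <> ( id ) . id . e
id <> id <> id <> id <> ( id ) . id . t
id <> id <> id <> id <> ( id ) . id . f
id <> id <> id <> id <> ( id ) . id . id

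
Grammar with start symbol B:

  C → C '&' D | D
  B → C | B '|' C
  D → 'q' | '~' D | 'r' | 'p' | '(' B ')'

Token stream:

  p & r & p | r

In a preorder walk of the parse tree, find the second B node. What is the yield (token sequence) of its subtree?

[B [B [C [C [C [D p]] & [D r]] & [D p]]] | [C [D r]]]

p & r & p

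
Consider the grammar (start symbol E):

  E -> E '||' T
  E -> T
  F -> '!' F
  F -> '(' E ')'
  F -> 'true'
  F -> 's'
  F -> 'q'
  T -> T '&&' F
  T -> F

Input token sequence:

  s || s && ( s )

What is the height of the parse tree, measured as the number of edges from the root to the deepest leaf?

[E [E [T [F s]]] || [T [T [F s]] && [F ( [E [T [F s]]] )]]]

6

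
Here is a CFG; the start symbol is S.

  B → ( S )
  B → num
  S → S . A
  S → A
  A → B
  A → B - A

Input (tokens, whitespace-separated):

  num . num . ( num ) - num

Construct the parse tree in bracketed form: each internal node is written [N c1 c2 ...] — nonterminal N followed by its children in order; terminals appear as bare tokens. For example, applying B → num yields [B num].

S
S . A
S . A . A
A . A . A
B . A . A
num . A . A
num . B . A
num . num . A
num . num . B - A
num . num . ( S ) - A
num . num . ( A ) - A
num . num . ( B ) - A
num . num . ( num ) - A
num . num . ( num ) - B
num . num . ( num ) - num

[S [S [S [A [B num]]] . [A [B num]]] . [A [B ( [S [A [B num]]] )] - [A [B num]]]]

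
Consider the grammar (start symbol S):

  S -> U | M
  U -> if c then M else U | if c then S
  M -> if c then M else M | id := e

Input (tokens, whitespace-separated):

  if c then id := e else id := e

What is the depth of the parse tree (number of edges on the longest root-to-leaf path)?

[S [M if c then [M id := e] else [M id := e]]]

3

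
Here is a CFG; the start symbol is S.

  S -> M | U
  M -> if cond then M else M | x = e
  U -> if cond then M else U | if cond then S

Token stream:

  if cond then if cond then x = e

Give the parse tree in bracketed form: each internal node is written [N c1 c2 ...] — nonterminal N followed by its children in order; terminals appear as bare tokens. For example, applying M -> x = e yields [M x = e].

S
U
if cond then S
if cond then U
if cond then if cond then S
if cond then if cond then M
if cond then if cond then x = e

[S [U if cond then [S [U if cond then [S [M x = e]]]]]]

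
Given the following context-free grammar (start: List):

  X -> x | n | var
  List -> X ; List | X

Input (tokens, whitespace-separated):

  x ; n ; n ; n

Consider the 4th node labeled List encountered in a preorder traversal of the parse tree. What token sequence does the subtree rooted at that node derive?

[List [X x] ; [List [X n] ; [List [X n] ; [List [X n]]]]]

n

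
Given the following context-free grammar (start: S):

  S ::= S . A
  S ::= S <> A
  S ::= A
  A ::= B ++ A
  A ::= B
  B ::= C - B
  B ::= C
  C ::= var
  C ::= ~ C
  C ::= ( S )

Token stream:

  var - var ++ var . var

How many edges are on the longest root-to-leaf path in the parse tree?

6

[S [S [A [B [C var] - [B [C var]]] ++ [A [B [C var]]]]] . [A [B [C var]]]]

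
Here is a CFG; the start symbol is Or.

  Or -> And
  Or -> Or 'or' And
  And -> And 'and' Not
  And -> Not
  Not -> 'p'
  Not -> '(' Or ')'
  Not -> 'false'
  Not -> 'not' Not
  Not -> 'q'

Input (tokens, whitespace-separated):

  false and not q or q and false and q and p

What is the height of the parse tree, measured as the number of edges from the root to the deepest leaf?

[Or [Or [And [And [Not false]] and [Not not [Not q]]]] or [And [And [And [And [Not q]] and [Not false]] and [Not q]] and [Not p]]]

6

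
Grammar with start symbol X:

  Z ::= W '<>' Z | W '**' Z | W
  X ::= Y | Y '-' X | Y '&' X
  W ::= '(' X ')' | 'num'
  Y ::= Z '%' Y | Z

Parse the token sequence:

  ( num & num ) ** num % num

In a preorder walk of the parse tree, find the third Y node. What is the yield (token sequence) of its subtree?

[X [Y [Z [W ( [X [Y [Z [W num]]] & [X [Y [Z [W num]]]]] )] ** [Z [W num]]] % [Y [Z [W num]]]]]

num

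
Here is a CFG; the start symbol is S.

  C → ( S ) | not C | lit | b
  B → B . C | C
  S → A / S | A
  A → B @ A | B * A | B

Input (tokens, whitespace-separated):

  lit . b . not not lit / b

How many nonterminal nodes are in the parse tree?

14

[S [A [B [B [B [C lit]] . [C b]] . [C not [C not [C lit]]]]] / [S [A [B [C b]]]]]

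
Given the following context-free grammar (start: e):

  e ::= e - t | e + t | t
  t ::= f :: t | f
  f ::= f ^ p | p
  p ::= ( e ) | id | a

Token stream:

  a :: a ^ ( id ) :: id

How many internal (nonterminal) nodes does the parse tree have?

[e [t [f [p a]] :: [t [f [f [p a]] ^ [p ( [e [t [f [p id]]]] )]] :: [t [f [p id]]]]]]

16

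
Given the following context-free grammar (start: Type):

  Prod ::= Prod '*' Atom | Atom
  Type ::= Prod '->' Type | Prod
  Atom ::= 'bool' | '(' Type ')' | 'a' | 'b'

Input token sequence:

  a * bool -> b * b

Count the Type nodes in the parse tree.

[Type [Prod [Prod [Atom a]] * [Atom bool]] -> [Type [Prod [Prod [Atom b]] * [Atom b]]]]

2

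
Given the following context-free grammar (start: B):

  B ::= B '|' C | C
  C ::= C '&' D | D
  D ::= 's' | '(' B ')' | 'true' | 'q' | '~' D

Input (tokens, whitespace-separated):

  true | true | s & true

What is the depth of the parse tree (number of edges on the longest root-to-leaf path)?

5

[B [B [B [C [D true]]] | [C [D true]]] | [C [C [D s]] & [D true]]]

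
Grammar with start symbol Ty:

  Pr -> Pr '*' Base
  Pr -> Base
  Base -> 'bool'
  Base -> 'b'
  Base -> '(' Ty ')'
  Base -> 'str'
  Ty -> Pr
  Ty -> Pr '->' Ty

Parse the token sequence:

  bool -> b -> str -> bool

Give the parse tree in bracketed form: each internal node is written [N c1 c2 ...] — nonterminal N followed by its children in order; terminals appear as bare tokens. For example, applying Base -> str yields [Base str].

Ty
Pr -> Ty
Base -> Ty
bool -> Ty
bool -> Pr -> Ty
bool -> Base -> Ty
bool -> b -> Ty
bool -> b -> Pr -> Ty
bool -> b -> Base -> Ty
bool -> b -> str -> Ty
bool -> b -> str -> Pr
bool -> b -> str -> Base
bool -> b -> str -> bool

[Ty [Pr [Base bool]] -> [Ty [Pr [Base b]] -> [Ty [Pr [Base str]] -> [Ty [Pr [Base bool]]]]]]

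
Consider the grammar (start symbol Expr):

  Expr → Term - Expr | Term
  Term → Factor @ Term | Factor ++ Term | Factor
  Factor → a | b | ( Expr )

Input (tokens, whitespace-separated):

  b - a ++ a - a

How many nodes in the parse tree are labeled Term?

[Expr [Term [Factor b]] - [Expr [Term [Factor a] ++ [Term [Factor a]]] - [Expr [Term [Factor a]]]]]

4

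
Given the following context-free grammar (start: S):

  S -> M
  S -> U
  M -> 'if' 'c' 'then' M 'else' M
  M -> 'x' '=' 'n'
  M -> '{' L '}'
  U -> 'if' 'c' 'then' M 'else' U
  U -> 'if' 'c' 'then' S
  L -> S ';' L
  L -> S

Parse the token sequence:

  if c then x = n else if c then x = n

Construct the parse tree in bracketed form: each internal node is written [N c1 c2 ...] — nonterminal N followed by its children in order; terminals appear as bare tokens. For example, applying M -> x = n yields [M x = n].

[S [U if c then [M x = n] else [U if c then [S [M x = n]]]]]

S
U
if c then M else U
if c then x = n else U
if c then x = n else if c then S
if c then x = n else if c then M
if c then x = n else if c then x = n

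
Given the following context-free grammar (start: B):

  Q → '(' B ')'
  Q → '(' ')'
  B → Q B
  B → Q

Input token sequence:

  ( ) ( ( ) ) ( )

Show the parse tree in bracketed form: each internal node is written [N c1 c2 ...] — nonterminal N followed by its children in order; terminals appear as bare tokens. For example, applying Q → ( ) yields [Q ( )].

[B [Q ( )] [B [Q ( [B [Q ( )]] )] [B [Q ( )]]]]

B
Q B
( ) B
( ) Q B
( ) ( B ) B
( ) ( Q ) B
( ) ( ( ) ) B
( ) ( ( ) ) Q
( ) ( ( ) ) ( )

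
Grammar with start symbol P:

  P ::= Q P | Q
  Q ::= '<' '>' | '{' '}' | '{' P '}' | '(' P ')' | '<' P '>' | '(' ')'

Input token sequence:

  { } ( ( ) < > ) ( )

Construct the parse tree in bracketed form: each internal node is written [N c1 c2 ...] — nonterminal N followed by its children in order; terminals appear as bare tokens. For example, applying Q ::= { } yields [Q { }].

P
Q P
{ } P
{ } Q P
{ } ( P ) P
{ } ( Q P ) P
{ } ( ( ) P ) P
{ } ( ( ) Q ) P
{ } ( ( ) < > ) P
{ } ( ( ) < > ) Q
{ } ( ( ) < > ) ( )

[P [Q { }] [P [Q ( [P [Q ( )] [P [Q < >]]] )] [P [Q ( )]]]]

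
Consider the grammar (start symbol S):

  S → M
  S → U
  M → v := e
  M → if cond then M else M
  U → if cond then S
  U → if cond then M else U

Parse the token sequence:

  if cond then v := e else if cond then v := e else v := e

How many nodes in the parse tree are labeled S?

[S [M if cond then [M v := e] else [M if cond then [M v := e] else [M v := e]]]]

1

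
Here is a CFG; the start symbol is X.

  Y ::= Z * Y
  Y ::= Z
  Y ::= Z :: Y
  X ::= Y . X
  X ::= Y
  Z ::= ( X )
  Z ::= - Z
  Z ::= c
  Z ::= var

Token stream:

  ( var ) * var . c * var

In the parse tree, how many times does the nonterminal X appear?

[X [Y [Z ( [X [Y [Z var]]] )] * [Y [Z var]]] . [X [Y [Z c] * [Y [Z var]]]]]

3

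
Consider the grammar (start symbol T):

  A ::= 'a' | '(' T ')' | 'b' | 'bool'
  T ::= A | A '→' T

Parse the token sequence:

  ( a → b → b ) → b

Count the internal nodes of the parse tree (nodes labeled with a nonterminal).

10

[T [A ( [T [A a] → [T [A b] → [T [A b]]]] )] → [T [A b]]]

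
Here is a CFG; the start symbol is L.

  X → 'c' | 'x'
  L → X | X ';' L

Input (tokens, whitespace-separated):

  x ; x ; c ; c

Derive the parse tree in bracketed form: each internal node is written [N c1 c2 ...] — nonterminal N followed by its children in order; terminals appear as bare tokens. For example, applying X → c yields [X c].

L
X ; L
x ; L
x ; X ; L
x ; x ; L
x ; x ; X ; L
x ; x ; c ; L
x ; x ; c ; X
x ; x ; c ; c

[L [X x] ; [L [X x] ; [L [X c] ; [L [X c]]]]]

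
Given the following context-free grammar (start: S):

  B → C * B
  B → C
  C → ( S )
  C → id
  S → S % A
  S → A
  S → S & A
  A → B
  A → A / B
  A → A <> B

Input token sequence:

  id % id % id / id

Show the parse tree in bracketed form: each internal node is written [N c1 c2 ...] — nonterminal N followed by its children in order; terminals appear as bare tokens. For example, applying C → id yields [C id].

S
S % A
S % A % A
A % A % A
B % A % A
C % A % A
id % A % A
id % B % A
id % C % A
id % id % A
id % id % A / B
id % id % B / B
id % id % C / B
id % id % id / B
id % id % id / C
id % id % id / id

[S [S [S [A [B [C id]]]] % [A [B [C id]]]] % [A [A [B [C id]]] / [B [C id]]]]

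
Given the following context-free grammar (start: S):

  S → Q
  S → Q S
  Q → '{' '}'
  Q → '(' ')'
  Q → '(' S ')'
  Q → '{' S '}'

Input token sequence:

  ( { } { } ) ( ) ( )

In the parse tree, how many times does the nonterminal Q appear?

5

[S [Q ( [S [Q { }] [S [Q { }]]] )] [S [Q ( )] [S [Q ( )]]]]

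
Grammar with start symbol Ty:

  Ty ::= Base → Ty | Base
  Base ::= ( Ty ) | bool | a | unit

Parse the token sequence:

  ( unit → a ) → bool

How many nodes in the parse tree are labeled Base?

[Ty [Base ( [Ty [Base unit] → [Ty [Base a]]] )] → [Ty [Base bool]]]

4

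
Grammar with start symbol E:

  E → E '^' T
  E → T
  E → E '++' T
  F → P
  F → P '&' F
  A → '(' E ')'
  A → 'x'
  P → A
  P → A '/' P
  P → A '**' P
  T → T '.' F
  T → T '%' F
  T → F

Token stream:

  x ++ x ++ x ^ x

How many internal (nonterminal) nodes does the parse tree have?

20

[E [E [E [E [T [F [P [A x]]]]] ++ [T [F [P [A x]]]]] ++ [T [F [P [A x]]]]] ^ [T [F [P [A x]]]]]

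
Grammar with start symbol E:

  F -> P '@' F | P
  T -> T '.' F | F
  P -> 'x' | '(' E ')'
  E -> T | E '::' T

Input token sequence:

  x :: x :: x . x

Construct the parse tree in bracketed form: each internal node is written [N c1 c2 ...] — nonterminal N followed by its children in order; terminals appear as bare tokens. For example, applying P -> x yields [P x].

[E [E [E [T [F [P x]]]] :: [T [F [P x]]]] :: [T [T [F [P x]]] . [F [P x]]]]

E
E :: T
E :: T :: T
T :: T :: T
F :: T :: T
P :: T :: T
x :: T :: T
x :: F :: T
x :: P :: T
x :: x :: T
x :: x :: T . F
x :: x :: F . F
x :: x :: P . F
x :: x :: x . F
x :: x :: x . P
x :: x :: x . x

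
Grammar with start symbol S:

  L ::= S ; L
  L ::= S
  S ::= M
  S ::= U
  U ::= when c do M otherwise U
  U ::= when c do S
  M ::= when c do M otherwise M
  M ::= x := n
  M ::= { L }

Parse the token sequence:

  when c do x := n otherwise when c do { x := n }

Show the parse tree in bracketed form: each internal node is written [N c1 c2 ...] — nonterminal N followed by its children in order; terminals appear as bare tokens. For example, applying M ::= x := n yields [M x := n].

[S [U when c do [M x := n] otherwise [U when c do [S [M { [L [S [M x := n]]] }]]]]]

S
U
when c do M otherwise U
when c do x := n otherwise U
when c do x := n otherwise when c do S
when c do x := n otherwise when c do M
when c do x := n otherwise when c do { L }
when c do x := n otherwise when c do { S }
when c do x := n otherwise when c do { M }
when c do x := n otherwise when c do { x := n }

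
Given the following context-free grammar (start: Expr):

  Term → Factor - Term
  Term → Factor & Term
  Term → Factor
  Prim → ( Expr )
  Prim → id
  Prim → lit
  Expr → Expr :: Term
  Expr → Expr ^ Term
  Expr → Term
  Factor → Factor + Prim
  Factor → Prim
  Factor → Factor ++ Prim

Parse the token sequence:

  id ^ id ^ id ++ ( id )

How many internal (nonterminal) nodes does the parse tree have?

[Expr [Expr [Expr [Term [Factor [Prim id]]]] ^ [Term [Factor [Prim id]]]] ^ [Term [Factor [Factor [Prim id]] ++ [Prim ( [Expr [Term [Factor [Prim id]]]] )]]]]

18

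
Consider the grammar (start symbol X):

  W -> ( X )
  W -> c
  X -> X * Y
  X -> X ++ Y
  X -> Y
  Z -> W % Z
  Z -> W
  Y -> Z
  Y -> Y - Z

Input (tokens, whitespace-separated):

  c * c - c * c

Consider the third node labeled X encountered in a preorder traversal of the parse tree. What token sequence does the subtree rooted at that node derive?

c

[X [X [X [Y [Z [W c]]]] * [Y [Y [Z [W c]]] - [Z [W c]]]] * [Y [Z [W c]]]]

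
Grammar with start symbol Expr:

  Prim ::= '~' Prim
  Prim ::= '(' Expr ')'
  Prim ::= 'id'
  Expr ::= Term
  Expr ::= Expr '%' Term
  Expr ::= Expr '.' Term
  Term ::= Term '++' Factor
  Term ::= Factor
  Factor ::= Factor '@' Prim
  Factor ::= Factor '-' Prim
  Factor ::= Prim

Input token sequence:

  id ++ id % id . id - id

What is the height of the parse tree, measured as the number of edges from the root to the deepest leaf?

[Expr [Expr [Expr [Term [Term [Factor [Prim id]]] ++ [Factor [Prim id]]]] % [Term [Factor [Prim id]]]] . [Term [Factor [Factor [Prim id]] - [Prim id]]]]

7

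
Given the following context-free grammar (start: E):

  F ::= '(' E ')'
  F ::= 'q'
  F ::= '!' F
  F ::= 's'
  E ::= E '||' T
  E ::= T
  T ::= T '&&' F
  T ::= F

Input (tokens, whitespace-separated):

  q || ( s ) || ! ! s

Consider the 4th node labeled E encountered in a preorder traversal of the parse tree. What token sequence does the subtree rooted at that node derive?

[E [E [E [T [F q]]] || [T [F ( [E [T [F s]]] )]]] || [T [F ! [F ! [F s]]]]]

s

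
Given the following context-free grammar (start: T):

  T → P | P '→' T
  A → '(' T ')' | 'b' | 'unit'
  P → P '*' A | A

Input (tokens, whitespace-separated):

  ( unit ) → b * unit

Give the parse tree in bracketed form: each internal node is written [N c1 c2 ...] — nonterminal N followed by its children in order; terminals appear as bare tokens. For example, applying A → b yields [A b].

[T [P [A ( [T [P [A unit]]] )]] → [T [P [P [A b]] * [A unit]]]]

T
P → T
A → T
( T ) → T
( P ) → T
( A ) → T
( unit ) → T
( unit ) → P
( unit ) → P * A
( unit ) → A * A
( unit ) → b * A
( unit ) → b * unit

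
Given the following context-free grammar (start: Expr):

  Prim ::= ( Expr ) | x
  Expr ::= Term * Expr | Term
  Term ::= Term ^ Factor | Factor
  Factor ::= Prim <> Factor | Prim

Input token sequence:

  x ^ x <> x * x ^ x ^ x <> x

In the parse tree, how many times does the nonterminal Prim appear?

[Expr [Term [Term [Factor [Prim x]]] ^ [Factor [Prim x] <> [Factor [Prim x]]]] * [Expr [Term [Term [Term [Factor [Prim x]]] ^ [Factor [Prim x]]] ^ [Factor [Prim x] <> [Factor [Prim x]]]]]]

7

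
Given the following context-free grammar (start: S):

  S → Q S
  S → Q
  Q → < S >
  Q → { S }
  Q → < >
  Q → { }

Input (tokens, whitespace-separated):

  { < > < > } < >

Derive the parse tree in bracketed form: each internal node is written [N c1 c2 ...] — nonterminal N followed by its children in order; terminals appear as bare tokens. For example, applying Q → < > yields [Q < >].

S
Q S
{ S } S
{ Q S } S
{ < > S } S
{ < > Q } S
{ < > < > } S
{ < > < > } Q
{ < > < > } < >

[S [Q { [S [Q < >] [S [Q < >]]] }] [S [Q < >]]]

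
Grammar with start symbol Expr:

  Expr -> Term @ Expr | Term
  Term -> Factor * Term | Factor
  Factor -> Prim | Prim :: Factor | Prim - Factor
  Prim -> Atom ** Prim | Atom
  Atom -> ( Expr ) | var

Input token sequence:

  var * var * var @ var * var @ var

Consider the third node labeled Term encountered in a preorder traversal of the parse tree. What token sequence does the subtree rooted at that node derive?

var

[Expr [Term [Factor [Prim [Atom var]]] * [Term [Factor [Prim [Atom var]]] * [Term [Factor [Prim [Atom var]]]]]] @ [Expr [Term [Factor [Prim [Atom var]]] * [Term [Factor [Prim [Atom var]]]]] @ [Expr [Term [Factor [Prim [Atom var]]]]]]]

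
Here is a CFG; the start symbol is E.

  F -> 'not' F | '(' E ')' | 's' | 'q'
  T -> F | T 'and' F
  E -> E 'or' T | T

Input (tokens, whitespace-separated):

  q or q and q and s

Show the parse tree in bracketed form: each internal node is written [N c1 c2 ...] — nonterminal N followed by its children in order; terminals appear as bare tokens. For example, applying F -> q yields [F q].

[E [E [T [F q]]] or [T [T [T [F q]] and [F q]] and [F s]]]

E
E or T
T or T
F or T
q or T
q or T and F
q or T and F and F
q or F and F and F
q or q and F and F
q or q and q and F
q or q and q and s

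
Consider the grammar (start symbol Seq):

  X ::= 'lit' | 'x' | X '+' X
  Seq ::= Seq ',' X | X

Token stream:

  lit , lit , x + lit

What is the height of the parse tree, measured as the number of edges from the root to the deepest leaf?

[Seq [Seq [Seq [X lit]] , [X lit]] , [X [X x] + [X lit]]]

4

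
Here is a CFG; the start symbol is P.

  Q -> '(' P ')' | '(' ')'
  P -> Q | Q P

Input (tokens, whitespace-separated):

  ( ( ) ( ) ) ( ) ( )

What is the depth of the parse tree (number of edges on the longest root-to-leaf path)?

5

[P [Q ( [P [Q ( )] [P [Q ( )]]] )] [P [Q ( )] [P [Q ( )]]]]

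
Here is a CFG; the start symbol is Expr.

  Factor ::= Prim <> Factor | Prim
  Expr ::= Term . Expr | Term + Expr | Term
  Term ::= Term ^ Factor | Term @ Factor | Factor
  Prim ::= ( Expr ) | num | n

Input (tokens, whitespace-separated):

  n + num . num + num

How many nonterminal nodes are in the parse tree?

[Expr [Term [Factor [Prim n]]] + [Expr [Term [Factor [Prim num]]] . [Expr [Term [Factor [Prim num]]] + [Expr [Term [Factor [Prim num]]]]]]]

16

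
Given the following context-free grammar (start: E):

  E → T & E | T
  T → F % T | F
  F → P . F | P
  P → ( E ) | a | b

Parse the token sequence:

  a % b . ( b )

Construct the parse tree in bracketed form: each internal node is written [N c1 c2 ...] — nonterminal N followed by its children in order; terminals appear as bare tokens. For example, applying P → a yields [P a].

[E [T [F [P a]] % [T [F [P b] . [F [P ( [E [T [F [P b]]]] )]]]]]]

E
T
F % T
P % T
a % T
a % F
a % P . F
a % b . F
a % b . P
a % b . ( E )
a % b . ( T )
a % b . ( F )
a % b . ( P )
a % b . ( b )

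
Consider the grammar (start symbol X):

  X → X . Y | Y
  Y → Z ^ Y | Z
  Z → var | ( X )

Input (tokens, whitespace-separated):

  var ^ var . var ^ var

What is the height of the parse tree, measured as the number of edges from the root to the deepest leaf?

[X [X [Y [Z var] ^ [Y [Z var]]]] . [Y [Z var] ^ [Y [Z var]]]]

5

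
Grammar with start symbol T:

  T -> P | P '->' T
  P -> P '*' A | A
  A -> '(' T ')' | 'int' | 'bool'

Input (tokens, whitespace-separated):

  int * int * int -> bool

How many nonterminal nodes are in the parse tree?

[T [P [P [P [A int]] * [A int]] * [A int]] -> [T [P [A bool]]]]

10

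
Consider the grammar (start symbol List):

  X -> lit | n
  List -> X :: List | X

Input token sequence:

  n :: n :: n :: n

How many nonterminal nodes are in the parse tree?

8

[List [X n] :: [List [X n] :: [List [X n] :: [List [X n]]]]]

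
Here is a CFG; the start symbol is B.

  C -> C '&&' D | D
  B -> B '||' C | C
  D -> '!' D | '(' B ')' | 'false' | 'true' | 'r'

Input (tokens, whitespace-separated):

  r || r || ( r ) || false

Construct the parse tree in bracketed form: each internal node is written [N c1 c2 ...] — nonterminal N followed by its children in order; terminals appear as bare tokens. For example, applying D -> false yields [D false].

B
B || C
B || C || C
B || C || C || C
C || C || C || C
D || C || C || C
r || C || C || C
r || D || C || C
r || r || C || C
r || r || D || C
r || r || ( B ) || C
r || r || ( C ) || C
r || r || ( D ) || C
r || r || ( r ) || C
r || r || ( r ) || D
r || r || ( r ) || false

[B [B [B [B [C [D r]]] || [C [D r]]] || [C [D ( [B [C [D r]]] )]]] || [C [D false]]]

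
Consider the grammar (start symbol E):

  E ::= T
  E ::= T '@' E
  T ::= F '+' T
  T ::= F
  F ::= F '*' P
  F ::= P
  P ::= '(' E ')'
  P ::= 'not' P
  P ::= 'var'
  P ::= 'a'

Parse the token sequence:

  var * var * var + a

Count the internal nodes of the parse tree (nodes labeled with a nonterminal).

[E [T [F [F [F [P var]] * [P var]] * [P var]] + [T [F [P a]]]]]

11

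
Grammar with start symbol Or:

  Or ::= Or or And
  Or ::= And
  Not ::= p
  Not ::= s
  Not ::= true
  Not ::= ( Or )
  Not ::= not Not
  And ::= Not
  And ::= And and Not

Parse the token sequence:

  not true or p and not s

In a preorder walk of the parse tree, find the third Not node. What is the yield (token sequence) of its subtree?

p

[Or [Or [And [Not not [Not true]]]] or [And [And [Not p]] and [Not not [Not s]]]]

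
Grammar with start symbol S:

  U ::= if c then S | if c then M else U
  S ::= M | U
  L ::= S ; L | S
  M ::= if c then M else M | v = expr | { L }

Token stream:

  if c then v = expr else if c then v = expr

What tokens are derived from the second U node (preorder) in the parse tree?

if c then v = expr

[S [U if c then [M v = expr] else [U if c then [S [M v = expr]]]]]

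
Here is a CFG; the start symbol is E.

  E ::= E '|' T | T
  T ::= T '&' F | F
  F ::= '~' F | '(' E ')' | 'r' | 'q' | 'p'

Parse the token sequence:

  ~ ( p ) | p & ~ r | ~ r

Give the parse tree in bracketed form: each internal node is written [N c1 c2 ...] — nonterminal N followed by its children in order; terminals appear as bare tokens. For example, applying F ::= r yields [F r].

[E [E [E [T [F ~ [F ( [E [T [F p]]] )]]]] | [T [T [F p]] & [F ~ [F r]]]] | [T [F ~ [F r]]]]

E
E | T
E | T | T
T | T | T
F | T | T
~ F | T | T
~ ( E ) | T | T
~ ( T ) | T | T
~ ( F ) | T | T
~ ( p ) | T | T
~ ( p ) | T & F | T
~ ( p ) | F & F | T
~ ( p ) | p & F | T
~ ( p ) | p & ~ F | T
~ ( p ) | p & ~ r | T
~ ( p ) | p & ~ r | F
~ ( p ) | p & ~ r | ~ F
~ ( p ) | p & ~ r | ~ r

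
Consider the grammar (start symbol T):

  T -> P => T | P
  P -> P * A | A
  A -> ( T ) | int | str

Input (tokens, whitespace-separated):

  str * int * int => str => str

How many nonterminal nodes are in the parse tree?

13

[T [P [P [P [A str]] * [A int]] * [A int]] => [T [P [A str]] => [T [P [A str]]]]]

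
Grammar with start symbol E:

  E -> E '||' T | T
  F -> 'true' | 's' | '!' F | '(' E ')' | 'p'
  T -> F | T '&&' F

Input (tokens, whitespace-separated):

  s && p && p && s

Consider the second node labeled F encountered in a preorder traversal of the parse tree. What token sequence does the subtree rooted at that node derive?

[E [T [T [T [T [F s]] && [F p]] && [F p]] && [F s]]]

p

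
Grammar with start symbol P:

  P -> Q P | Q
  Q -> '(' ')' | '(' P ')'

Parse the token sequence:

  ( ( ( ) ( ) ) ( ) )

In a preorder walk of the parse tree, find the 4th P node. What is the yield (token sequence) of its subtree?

[P [Q ( [P [Q ( [P [Q ( )] [P [Q ( )]]] )] [P [Q ( )]]] )]]

( )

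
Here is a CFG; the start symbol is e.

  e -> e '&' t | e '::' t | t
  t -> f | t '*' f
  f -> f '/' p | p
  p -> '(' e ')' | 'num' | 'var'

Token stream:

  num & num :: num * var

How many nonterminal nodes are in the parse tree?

[e [e [e [t [f [p num]]]] & [t [f [p num]]]] :: [t [t [f [p num]]] * [f [p var]]]]

15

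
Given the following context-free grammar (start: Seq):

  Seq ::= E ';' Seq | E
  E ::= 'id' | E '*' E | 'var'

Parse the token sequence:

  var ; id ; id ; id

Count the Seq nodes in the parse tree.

[Seq [E var] ; [Seq [E id] ; [Seq [E id] ; [Seq [E id]]]]]

4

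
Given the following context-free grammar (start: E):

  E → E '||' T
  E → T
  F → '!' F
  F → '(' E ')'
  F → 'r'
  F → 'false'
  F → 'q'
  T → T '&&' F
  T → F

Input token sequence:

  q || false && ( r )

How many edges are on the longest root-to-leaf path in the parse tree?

[E [E [T [F q]]] || [T [T [F false]] && [F ( [E [T [F r]]] )]]]

6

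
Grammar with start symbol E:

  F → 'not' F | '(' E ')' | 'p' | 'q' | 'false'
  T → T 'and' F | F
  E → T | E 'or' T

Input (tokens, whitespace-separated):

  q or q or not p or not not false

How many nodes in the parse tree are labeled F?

[E [E [E [E [T [F q]]] or [T [F q]]] or [T [F not [F p]]]] or [T [F not [F not [F false]]]]]

7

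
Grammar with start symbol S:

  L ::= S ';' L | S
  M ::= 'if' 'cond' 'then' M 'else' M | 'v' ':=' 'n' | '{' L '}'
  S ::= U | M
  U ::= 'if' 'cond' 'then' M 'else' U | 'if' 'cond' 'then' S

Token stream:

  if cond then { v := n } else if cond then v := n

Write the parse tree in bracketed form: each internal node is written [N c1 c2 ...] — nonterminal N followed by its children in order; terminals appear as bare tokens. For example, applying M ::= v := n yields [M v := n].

[S [U if cond then [M { [L [S [M v := n]]] }] else [U if cond then [S [M v := n]]]]]

S
U
if cond then M else U
if cond then { L } else U
if cond then { S } else U
if cond then { M } else U
if cond then { v := n } else U
if cond then { v := n } else if cond then S
if cond then { v := n } else if cond then M
if cond then { v := n } else if cond then v := n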